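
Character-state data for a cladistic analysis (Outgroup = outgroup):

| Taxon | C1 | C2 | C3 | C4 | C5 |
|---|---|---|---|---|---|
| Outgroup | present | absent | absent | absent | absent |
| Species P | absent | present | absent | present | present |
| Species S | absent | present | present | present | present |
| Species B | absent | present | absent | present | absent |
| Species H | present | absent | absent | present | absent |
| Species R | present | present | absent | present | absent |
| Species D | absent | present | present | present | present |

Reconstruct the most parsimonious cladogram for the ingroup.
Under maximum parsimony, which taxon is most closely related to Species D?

Species S

Character polarity is set by the outgroup: the derived state is whichever differs from the outgroup's state, so for C1 the derived state is 'absent', and for the remaining characters it is 'present'.
C1 (derived state 'absent') is shared by Species B, Species D, Species P, and Species S — a synapomorphy uniting that clade.
C2: derived state 'present' in Species B, Species D, Species P, Species R, and Species S only — synapomorphy for {Species B, Species D, Species P, Species R, Species S}.
C3: derived state 'present' in Species D and Species S only — synapomorphy for {Species D, Species S}.
C4 (derived state 'present') is shared by all ingroup taxa — unites the whole ingroup.
C5 (derived state 'present') is shared by Species D, Species P, and Species S — a synapomorphy uniting that clade.
Most parsimonious ingroup topology: ((((Species P,(Species S,Species D)),Species B),Species R),Species H).
Species D and Species S form a cherry on this tree, so they are sister taxa.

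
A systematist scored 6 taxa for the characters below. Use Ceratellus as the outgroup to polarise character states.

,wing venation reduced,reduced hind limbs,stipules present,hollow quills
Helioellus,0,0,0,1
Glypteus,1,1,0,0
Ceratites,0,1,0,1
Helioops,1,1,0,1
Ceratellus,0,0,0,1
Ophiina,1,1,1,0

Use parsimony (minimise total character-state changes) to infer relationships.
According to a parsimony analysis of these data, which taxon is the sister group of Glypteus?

Character polarity is set by the outgroup: the derived state is whichever differs from the outgroup's state, so for hollow quills the derived state is '0', and for the remaining characters it is '1'.
wing venation reduced (derived state '1') is shared by Glypteus, Helioops, and Ophiina — a synapomorphy uniting that clade.
Only Ceratites, Glypteus, Helioops, and Ophiina show the derived state '1' for reduced hind limbs, supporting them as a clade.
stipules present (derived state '1') is unique to Ophiina (autapomorphy; uninformative for grouping).
hollow quills (derived state '0') is shared by Glypteus and Ophiina — a synapomorphy uniting that clade.
Most parsimonious ingroup topology: ((((Ophiina,Glypteus),Helioops),Ceratites),Helioellus).
Glypteus and Ophiina form a cherry on this tree, so they are sister taxa.

Ophiina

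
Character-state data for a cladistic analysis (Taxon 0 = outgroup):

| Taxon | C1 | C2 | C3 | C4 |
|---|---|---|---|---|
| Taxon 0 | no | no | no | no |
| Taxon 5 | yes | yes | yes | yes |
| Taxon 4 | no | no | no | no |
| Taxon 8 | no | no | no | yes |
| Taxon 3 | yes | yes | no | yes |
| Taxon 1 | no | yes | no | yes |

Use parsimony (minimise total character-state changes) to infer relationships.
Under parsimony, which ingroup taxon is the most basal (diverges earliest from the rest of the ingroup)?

The outgroup has state 'no' for every character, so 'yes' is the derived state throughout.
Only Taxon 3 and Taxon 5 show the derived state 'yes' for C1, supporting them as a clade.
C2 (derived state 'yes') is shared by Taxon 1, Taxon 3, and Taxon 5 — a synapomorphy uniting that clade.
C3 (derived state 'yes') is unique to Taxon 5 (autapomorphy; uninformative for grouping).
C4: derived state 'yes' in Taxon 1, Taxon 3, Taxon 5, and Taxon 8 only — synapomorphy for {Taxon 1, Taxon 3, Taxon 5, Taxon 8}.
Most parsimonious ingroup topology: ((((Taxon 3,Taxon 5),Taxon 1),Taxon 8),Taxon 4).
Taxon 4 is sister to the clade containing all other ingroup taxa, so it is the earliest-diverging (most basal) ingroup lineage.

Taxon 4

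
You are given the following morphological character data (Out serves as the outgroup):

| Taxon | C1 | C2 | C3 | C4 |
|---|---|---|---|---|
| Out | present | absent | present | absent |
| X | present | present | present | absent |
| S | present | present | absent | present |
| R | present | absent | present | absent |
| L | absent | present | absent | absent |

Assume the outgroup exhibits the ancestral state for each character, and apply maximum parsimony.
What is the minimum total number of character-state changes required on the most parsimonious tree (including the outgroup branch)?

Character polarity is set by the outgroup: the derived state is whichever differs from the outgroup's state, so for C1, C3 the derived state is 'absent', and for the remaining characters it is 'present'.
C1: derived state 'absent' in L only — an autapomorphy, so it tells us nothing about relationships among taxa.
C2 (derived state 'present') is shared by L, S, and X — a synapomorphy uniting that clade.
C3 (derived state 'absent') is shared by L and S — a synapomorphy uniting that clade.
C4: derived state 'present' in S only — an autapomorphy, so it tells us nothing about relationships among taxa.
Most parsimonious ingroup topology: ((X,(S,L)),R).
Changes per character on this tree: C1: 1; C2: 1; C3: 1; C4: 1.
Total = 4.

4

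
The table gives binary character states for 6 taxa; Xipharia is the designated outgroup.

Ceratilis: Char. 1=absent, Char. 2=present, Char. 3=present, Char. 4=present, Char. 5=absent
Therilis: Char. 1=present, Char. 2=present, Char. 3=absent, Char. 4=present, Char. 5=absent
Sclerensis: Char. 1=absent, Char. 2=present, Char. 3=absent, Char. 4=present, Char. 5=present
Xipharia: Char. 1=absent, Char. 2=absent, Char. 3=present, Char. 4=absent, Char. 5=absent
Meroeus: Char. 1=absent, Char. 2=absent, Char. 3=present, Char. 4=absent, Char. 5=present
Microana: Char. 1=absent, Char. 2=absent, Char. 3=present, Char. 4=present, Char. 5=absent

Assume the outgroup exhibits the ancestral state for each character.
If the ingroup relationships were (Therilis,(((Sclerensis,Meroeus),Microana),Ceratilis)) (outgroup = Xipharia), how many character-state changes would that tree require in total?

Map each character onto (Therilis,(((Sclerensis,Meroeus),Microana),Ceratilis)) (rooted by Xipharia) and count the minimum state changes it requires (Fitch parsimony):
Char. 1: 1; Char. 2: 3; Char. 3: 2; Char. 4: 2; Char. 5: 1.
Total tree length = 9.

9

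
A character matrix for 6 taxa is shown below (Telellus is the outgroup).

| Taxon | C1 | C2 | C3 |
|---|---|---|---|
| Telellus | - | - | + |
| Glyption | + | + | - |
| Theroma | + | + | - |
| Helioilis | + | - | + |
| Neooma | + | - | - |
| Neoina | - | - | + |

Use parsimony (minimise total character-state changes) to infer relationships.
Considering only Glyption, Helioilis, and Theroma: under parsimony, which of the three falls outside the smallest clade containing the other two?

Helioilis

Character polarity is set by the outgroup: the derived state is whichever differs from the outgroup's state, so for C3 the derived state is '-', and for the remaining characters it is '+'.
C1 (derived state '+') is shared by Glyption, Helioilis, Neooma, and Theroma — a synapomorphy uniting that clade.
C2: derived state '+' in Glyption and Theroma only — synapomorphy for {Glyption, Theroma}.
Only Glyption, Neooma, and Theroma show the derived state '-' for C3, supporting them as a clade.
Most parsimonious ingroup topology: ((((Glyption,Theroma),Neooma),Helioilis),Neoina).
Glyption and Theroma share a more recent common ancestor with each other than either does with Helioilis, so Helioilis is the least closely related of the three.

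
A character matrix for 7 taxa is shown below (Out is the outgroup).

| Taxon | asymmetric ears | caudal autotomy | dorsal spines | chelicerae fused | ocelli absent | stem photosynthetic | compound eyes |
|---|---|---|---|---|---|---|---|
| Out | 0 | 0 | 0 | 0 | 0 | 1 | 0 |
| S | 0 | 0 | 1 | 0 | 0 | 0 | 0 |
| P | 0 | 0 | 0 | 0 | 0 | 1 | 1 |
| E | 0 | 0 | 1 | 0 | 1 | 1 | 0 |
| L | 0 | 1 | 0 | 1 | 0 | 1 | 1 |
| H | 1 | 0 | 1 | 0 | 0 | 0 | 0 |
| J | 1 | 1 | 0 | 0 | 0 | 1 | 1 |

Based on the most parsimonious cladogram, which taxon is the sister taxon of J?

L

Character polarity is set by the outgroup: the derived state is whichever differs from the outgroup's state, so for stem photosynthetic the derived state is '0', and for the remaining characters it is '1'.
asymmetric ears (state '1') occurs in H and J but conflicts with the nesting implied by the other characters — most parsimoniously interpreted as homoplasy.
Only J and L show the derived state '1' for caudal autotomy, supporting them as a clade.
dorsal spines: derived state '1' in E, H, and S only — synapomorphy for {E, H, S}.
chelicerae fused (derived state '1') is unique to L (autapomorphy; uninformative for grouping).
ocelli absent (derived state '1') is unique to E (autapomorphy; uninformative for grouping).
stem photosynthetic (derived state '0') is shared by H and S — a synapomorphy uniting that clade.
compound eyes (derived state '1') is shared by J, L, and P — a synapomorphy uniting that clade.
Most parsimonious ingroup topology: (((S,H),E),(P,(L,J))).
J and L form a cherry on this tree, so they are sister taxa.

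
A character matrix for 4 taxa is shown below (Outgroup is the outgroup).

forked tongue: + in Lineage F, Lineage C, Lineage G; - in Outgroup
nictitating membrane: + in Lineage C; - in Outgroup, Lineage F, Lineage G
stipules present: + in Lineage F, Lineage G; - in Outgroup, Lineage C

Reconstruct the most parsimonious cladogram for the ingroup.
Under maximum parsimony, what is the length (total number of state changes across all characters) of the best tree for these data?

The outgroup has state '-' for every character, so '+' is the derived state throughout.
forked tongue (derived state '+') is shared by all ingroup taxa — unites the whole ingroup.
nictitating membrane: derived state '+' in Lineage C only — an autapomorphy, so it tells us nothing about relationships among taxa.
stipules present: derived state '+' in Lineage F and Lineage G only — synapomorphy for {Lineage F, Lineage G}.
Most parsimonious ingroup topology: ((Lineage F,Lineage G),Lineage C).
Changes per character on this tree: forked tongue: 1; nictitating membrane: 1; stipules present: 1.
Total = 3.

3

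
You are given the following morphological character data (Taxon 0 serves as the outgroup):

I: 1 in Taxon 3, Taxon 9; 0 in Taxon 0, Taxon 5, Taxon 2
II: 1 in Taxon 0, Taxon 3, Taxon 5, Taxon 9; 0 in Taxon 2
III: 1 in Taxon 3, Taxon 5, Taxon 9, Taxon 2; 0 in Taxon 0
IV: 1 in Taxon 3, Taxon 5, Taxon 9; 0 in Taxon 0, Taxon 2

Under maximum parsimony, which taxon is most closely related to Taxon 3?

Taxon 9

Character polarity is set by the outgroup: the derived state is whichever differs from the outgroup's state, so for II the derived state is '0', and for the remaining characters it is '1'.
Only Taxon 3 and Taxon 9 show the derived state '1' for I, supporting them as a clade.
II: derived state '0' in Taxon 2 only — an autapomorphy, so it tells us nothing about relationships among taxa.
III (derived state '1') is shared by all ingroup taxa — unites the whole ingroup.
IV: derived state '1' in Taxon 3, Taxon 5, and Taxon 9 only — synapomorphy for {Taxon 3, Taxon 5, Taxon 9}.
Most parsimonious ingroup topology: ((Taxon 5,(Taxon 3,Taxon 9)),Taxon 2).
Taxon 3 and Taxon 9 form a cherry on this tree, so they are sister taxa.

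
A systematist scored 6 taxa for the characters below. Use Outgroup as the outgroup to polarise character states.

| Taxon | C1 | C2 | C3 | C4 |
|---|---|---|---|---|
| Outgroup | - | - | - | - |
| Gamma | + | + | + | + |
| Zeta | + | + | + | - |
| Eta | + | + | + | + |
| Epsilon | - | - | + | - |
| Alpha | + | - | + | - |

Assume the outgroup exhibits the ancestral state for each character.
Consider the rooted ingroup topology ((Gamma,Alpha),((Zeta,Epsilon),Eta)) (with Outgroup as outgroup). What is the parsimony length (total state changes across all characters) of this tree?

8

Map each character onto ((Gamma,Alpha),((Zeta,Epsilon),Eta)) (rooted by Outgroup) and count the minimum state changes it requires (Fitch parsimony):
C1: 2; C2: 3; C3: 1; C4: 2.
Total tree length = 8.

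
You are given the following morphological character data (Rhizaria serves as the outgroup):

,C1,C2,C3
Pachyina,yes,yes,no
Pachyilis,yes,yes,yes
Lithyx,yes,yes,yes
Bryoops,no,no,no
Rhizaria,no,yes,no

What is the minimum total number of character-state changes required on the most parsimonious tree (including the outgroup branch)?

Character polarity is set by the outgroup: the derived state is whichever differs from the outgroup's state, so for C2 the derived state is 'no', and for the remaining characters it is 'yes'.
C1 (derived state 'yes') is shared by Lithyx, Pachyilis, and Pachyina — a synapomorphy uniting that clade.
C2 (derived state 'no') is unique to Bryoops (autapomorphy; uninformative for grouping).
Only Lithyx and Pachyilis show the derived state 'yes' for C3, supporting them as a clade.
Most parsimonious ingroup topology: (((Lithyx,Pachyilis),Pachyina),Bryoops).
Changes per character on this tree: C1: 1; C2: 1; C3: 1.
Total = 3.

3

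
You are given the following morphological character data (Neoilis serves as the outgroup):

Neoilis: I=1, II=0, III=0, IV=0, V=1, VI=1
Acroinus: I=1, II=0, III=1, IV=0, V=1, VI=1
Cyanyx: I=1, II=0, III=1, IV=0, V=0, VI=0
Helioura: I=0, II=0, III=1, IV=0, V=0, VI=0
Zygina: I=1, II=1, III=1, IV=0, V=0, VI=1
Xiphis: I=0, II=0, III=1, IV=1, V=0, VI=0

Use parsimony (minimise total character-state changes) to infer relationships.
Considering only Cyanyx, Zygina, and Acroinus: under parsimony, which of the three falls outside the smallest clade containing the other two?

Character polarity is set by the outgroup: the derived state is whichever differs from the outgroup's state, so for I, V, VI the derived state is '0', and for the remaining characters it is '1'.
I (derived state '0') is shared by Helioura and Xiphis — a synapomorphy uniting that clade.
II (derived state '1') is unique to Zygina (autapomorphy; uninformative for grouping).
All ingroup taxa share the derived state '1' for III; it defines the ingroup but does not resolve relationships within it.
IV (derived state '1') is unique to Xiphis (autapomorphy; uninformative for grouping).
V: derived state '0' in Cyanyx, Helioura, Xiphis, and Zygina only — synapomorphy for {Cyanyx, Helioura, Xiphis, Zygina}.
VI: derived state '0' in Cyanyx, Helioura, and Xiphis only — synapomorphy for {Cyanyx, Helioura, Xiphis}.
Most parsimonious ingroup topology: (Acroinus,((Cyanyx,(Helioura,Xiphis)),Zygina)).
Cyanyx and Zygina share a more recent common ancestor with each other than either does with Acroinus, so Acroinus is the least closely related of the three.

Acroinus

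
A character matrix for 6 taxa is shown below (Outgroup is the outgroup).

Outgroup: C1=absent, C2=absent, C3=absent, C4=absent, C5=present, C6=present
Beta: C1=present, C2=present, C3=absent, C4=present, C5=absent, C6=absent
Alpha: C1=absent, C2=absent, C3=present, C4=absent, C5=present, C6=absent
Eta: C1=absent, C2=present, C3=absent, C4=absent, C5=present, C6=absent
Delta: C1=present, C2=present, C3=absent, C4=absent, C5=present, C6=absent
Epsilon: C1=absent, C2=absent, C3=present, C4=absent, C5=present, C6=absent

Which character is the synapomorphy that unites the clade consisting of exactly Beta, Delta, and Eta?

Character polarity is set by the outgroup: the derived state is whichever differs from the outgroup's state, so for C5, C6 the derived state is 'absent', and for the remaining characters it is 'present'.
Only Beta and Delta show the derived state 'present' for C1, supporting them as a clade.
C2: derived state 'present' in Beta, Delta, and Eta only — synapomorphy for {Beta, Delta, Eta}.
C3: derived state 'present' in Alpha and Epsilon only — synapomorphy for {Alpha, Epsilon}.
C4: derived state 'present' in Beta only — an autapomorphy, so it tells us nothing about relationships among taxa.
C5 (derived state 'absent') is unique to Beta (autapomorphy; uninformative for grouping).
C6 (derived state 'absent') is shared by all ingroup taxa — unites the whole ingroup.
Most parsimonious ingroup topology: (((Beta,Delta),Eta),(Alpha,Epsilon)).
The clade {Beta, Delta, Eta} is supported by C2: its derived state 'present' occurs in exactly those taxa and in no other taxon (including the outgroup).

C2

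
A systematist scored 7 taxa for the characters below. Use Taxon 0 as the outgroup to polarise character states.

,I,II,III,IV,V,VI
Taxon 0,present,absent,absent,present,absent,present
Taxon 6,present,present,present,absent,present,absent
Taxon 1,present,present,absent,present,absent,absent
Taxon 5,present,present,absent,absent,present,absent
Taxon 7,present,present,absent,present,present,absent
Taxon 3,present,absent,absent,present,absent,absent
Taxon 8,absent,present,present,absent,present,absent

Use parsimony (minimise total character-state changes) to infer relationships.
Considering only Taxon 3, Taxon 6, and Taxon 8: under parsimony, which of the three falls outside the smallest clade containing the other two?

Character polarity is set by the outgroup: the derived state is whichever differs from the outgroup's state, so for I, IV, VI the derived state is 'absent', and for the remaining characters it is 'present'.
I (derived state 'absent') is unique to Taxon 8 (autapomorphy; uninformative for grouping).
Only Taxon 1, Taxon 5, Taxon 6, Taxon 7, and Taxon 8 show the derived state 'present' for II, supporting them as a clade.
III (derived state 'present') is shared by Taxon 6 and Taxon 8 — a synapomorphy uniting that clade.
IV: derived state 'absent' in Taxon 5, Taxon 6, and Taxon 8 only — synapomorphy for {Taxon 5, Taxon 6, Taxon 8}.
V (derived state 'present') is shared by Taxon 5, Taxon 6, Taxon 7, and Taxon 8 — a synapomorphy uniting that clade.
VI (derived state 'absent') is shared by all ingroup taxa — unites the whole ingroup.
Most parsimonious ingroup topology: (((((Taxon 6,Taxon 8),Taxon 5),Taxon 7),Taxon 1),Taxon 3).
Taxon 8 and Taxon 6 share a more recent common ancestor with each other than either does with Taxon 3, so Taxon 3 is the least closely related of the three.

Taxon 3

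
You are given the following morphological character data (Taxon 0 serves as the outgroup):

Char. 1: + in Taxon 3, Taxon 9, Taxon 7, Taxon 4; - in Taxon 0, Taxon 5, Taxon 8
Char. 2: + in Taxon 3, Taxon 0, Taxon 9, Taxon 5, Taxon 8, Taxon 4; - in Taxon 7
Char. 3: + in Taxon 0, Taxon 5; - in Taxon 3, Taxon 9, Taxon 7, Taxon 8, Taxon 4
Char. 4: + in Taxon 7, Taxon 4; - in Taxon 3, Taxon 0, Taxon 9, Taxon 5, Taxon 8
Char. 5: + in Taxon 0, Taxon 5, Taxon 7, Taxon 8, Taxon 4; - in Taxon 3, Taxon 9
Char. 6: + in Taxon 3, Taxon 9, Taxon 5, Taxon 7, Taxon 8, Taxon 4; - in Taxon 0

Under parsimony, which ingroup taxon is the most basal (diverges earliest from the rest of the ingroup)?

Character polarity is set by the outgroup: the derived state is whichever differs from the outgroup's state, so for Char. 2, Char. 3, Char. 5 the derived state is '-', and for the remaining characters it is '+'.
Only Taxon 3, Taxon 4, Taxon 7, and Taxon 9 show the derived state '+' for Char. 1, supporting them as a clade.
Char. 2: derived state '-' in Taxon 7 only — an autapomorphy, so it tells us nothing about relationships among taxa.
Only Taxon 3, Taxon 4, Taxon 7, Taxon 8, and Taxon 9 show the derived state '-' for Char. 3, supporting them as a clade.
Char. 4 (derived state '+') is shared by Taxon 4 and Taxon 7 — a synapomorphy uniting that clade.
Char. 5: derived state '-' in Taxon 3 and Taxon 9 only — synapomorphy for {Taxon 3, Taxon 9}.
All ingroup taxa share the derived state '+' for Char. 6; it defines the ingroup but does not resolve relationships within it.
Most parsimonious ingroup topology: (Taxon 5,(((Taxon 3,Taxon 9),(Taxon 4,Taxon 7)),Taxon 8)).
Taxon 5 is sister to the clade containing all other ingroup taxa, so it is the earliest-diverging (most basal) ingroup lineage.

Taxon 5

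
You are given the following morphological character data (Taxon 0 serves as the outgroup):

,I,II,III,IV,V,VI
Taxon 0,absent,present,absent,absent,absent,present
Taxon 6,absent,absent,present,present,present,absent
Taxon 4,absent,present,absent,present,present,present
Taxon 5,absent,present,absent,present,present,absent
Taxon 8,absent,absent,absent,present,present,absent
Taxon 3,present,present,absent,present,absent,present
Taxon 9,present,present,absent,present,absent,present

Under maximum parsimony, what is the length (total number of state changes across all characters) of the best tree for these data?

Character polarity is set by the outgroup: the derived state is whichever differs from the outgroup's state, so for II, VI the derived state is 'absent', and for the remaining characters it is 'present'.
Only Taxon 3 and Taxon 9 show the derived state 'present' for I, supporting them as a clade.
II: derived state 'absent' in Taxon 6 and Taxon 8 only — synapomorphy for {Taxon 6, Taxon 8}.
III (derived state 'present') is unique to Taxon 6 (autapomorphy; uninformative for grouping).
All ingroup taxa share the derived state 'present' for IV; it defines the ingroup but does not resolve relationships within it.
V: derived state 'present' in Taxon 4, Taxon 5, Taxon 6, and Taxon 8 only — synapomorphy for {Taxon 4, Taxon 5, Taxon 6, Taxon 8}.
VI: derived state 'absent' in Taxon 5, Taxon 6, and Taxon 8 only — synapomorphy for {Taxon 5, Taxon 6, Taxon 8}.
Most parsimonious ingroup topology: ((((Taxon 6,Taxon 8),Taxon 5),Taxon 4),(Taxon 9,Taxon 3)).
Changes per character on this tree: I: 1; II: 1; III: 1; IV: 1; V: 1; VI: 1.
Total = 6.

6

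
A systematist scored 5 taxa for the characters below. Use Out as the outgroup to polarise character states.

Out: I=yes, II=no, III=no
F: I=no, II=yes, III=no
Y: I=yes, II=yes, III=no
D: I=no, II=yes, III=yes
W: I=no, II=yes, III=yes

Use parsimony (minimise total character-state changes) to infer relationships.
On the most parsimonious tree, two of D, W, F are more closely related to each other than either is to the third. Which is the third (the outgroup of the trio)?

Character polarity is set by the outgroup: the derived state is whichever differs from the outgroup's state, so for I the derived state is 'no', and for the remaining characters it is 'yes'.
Only D, F, and W show the derived state 'no' for I, supporting them as a clade.
II (derived state 'yes') is shared by all ingroup taxa — unites the whole ingroup.
III: derived state 'yes' in D and W only — synapomorphy for {D, W}.
Most parsimonious ingroup topology: ((F,(D,W)),Y).
D and W share a more recent common ancestor with each other than either does with F, so F is the least closely related of the three.

F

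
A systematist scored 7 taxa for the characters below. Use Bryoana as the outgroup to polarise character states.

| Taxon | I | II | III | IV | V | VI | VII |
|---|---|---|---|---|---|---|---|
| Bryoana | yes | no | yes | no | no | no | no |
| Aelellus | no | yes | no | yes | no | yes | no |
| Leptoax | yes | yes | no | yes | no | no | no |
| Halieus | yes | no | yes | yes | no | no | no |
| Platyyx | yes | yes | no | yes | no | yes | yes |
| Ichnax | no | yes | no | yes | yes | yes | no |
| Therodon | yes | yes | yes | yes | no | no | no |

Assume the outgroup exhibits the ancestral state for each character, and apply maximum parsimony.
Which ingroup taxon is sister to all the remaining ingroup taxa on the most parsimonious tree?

Character polarity is set by the outgroup: the derived state is whichever differs from the outgroup's state, so for I, III the derived state is 'no', and for the remaining characters it is 'yes'.
Only Aelellus and Ichnax show the derived state 'no' for I, supporting them as a clade.
II (derived state 'yes') is shared by Aelellus, Ichnax, Leptoax, Platyyx, and Therodon — a synapomorphy uniting that clade.
Only Aelellus, Ichnax, Leptoax, and Platyyx show the derived state 'no' for III, supporting them as a clade.
IV (derived state 'yes') is shared by all ingroup taxa — unites the whole ingroup.
V: derived state 'yes' in Ichnax only — an autapomorphy, so it tells us nothing about relationships among taxa.
Only Aelellus, Ichnax, and Platyyx show the derived state 'yes' for VI, supporting them as a clade.
VII (derived state 'yes') is unique to Platyyx (autapomorphy; uninformative for grouping).
Most parsimonious ingroup topology: (((((Aelellus,Ichnax),Platyyx),Leptoax),Therodon),Halieus).
Halieus is sister to the clade containing all other ingroup taxa, so it is the earliest-diverging (most basal) ingroup lineage.

Halieus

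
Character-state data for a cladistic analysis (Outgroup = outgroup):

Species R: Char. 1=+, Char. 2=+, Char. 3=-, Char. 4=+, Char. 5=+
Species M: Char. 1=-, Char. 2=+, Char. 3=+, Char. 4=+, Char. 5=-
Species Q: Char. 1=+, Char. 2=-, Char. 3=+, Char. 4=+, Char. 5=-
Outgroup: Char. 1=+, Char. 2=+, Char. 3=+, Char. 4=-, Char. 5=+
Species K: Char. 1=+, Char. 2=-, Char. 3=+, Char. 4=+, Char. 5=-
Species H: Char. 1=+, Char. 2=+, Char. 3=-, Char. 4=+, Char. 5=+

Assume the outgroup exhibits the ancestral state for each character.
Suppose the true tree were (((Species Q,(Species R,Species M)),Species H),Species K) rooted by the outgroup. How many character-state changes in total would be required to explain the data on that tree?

Map each character onto (((Species Q,(Species R,Species M)),Species H),Species K) (rooted by Outgroup) and count the minimum state changes it requires (Fitch parsimony):
Char. 1: 1; Char. 2: 2; Char. 3: 2; Char. 4: 1; Char. 5: 3.
Total tree length = 9.

9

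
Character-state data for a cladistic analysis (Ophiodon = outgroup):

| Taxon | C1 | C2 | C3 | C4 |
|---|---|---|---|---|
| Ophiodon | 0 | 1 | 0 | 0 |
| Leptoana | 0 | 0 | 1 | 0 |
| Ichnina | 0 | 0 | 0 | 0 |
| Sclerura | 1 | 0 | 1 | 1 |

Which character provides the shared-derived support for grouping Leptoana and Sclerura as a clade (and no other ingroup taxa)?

C3

Character polarity is set by the outgroup: the derived state is whichever differs from the outgroup's state, so for C2 the derived state is '0', and for the remaining characters it is '1'.
C1: derived state '1' in Sclerura only — an autapomorphy, so it tells us nothing about relationships among taxa.
All ingroup taxa share the derived state '0' for C2; it defines the ingroup but does not resolve relationships within it.
C3: derived state '1' in Leptoana and Sclerura only — synapomorphy for {Leptoana, Sclerura}.
C4 (derived state '1') is unique to Sclerura (autapomorphy; uninformative for grouping).
Most parsimonious ingroup topology: ((Leptoana,Sclerura),Ichnina).
The clade {Leptoana, Sclerura} is supported by C3: its derived state '1' occurs in exactly those taxa and in no other taxon (including the outgroup).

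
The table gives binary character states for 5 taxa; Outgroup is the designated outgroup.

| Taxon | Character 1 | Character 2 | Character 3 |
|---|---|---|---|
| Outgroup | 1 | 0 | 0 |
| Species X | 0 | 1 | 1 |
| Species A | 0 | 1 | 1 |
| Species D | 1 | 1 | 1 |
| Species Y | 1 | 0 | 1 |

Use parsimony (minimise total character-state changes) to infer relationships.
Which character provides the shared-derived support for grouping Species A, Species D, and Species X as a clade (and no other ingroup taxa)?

Character polarity is set by the outgroup: the derived state is whichever differs from the outgroup's state, so for Character 1 the derived state is '0', and for the remaining characters it is '1'.
Character 1 (derived state '0') is shared by Species A and Species X — a synapomorphy uniting that clade.
Character 2: derived state '1' in Species A, Species D, and Species X only — synapomorphy for {Species A, Species D, Species X}.
Character 3 (derived state '1') is shared by all ingroup taxa — unites the whole ingroup.
Most parsimonious ingroup topology: (((Species X,Species A),Species D),Species Y).
The clade {Species A, Species D, Species X} is supported by Character 2: its derived state '1' occurs in exactly those taxa and in no other taxon (including the outgroup).

Character 2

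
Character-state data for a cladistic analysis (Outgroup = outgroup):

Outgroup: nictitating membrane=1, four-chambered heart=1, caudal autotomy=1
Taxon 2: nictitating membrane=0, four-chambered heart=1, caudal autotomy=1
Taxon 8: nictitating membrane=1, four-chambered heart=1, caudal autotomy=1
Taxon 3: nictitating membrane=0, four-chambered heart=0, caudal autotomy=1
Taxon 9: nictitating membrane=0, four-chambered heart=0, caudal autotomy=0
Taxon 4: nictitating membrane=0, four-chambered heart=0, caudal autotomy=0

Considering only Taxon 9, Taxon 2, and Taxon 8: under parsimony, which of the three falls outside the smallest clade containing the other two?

The outgroup has state '1' for every character, so '0' is the derived state throughout.
nictitating membrane: derived state '0' in Taxon 2, Taxon 3, Taxon 4, and Taxon 9 only — synapomorphy for {Taxon 2, Taxon 3, Taxon 4, Taxon 9}.
four-chambered heart: derived state '0' in Taxon 3, Taxon 4, and Taxon 9 only — synapomorphy for {Taxon 3, Taxon 4, Taxon 9}.
caudal autotomy: derived state '0' in Taxon 4 and Taxon 9 only — synapomorphy for {Taxon 4, Taxon 9}.
Most parsimonious ingroup topology: ((Taxon 2,(Taxon 3,(Taxon 9,Taxon 4))),Taxon 8).
Taxon 2 and Taxon 9 share a more recent common ancestor with each other than either does with Taxon 8, so Taxon 8 is the least closely related of the three.

Taxon 8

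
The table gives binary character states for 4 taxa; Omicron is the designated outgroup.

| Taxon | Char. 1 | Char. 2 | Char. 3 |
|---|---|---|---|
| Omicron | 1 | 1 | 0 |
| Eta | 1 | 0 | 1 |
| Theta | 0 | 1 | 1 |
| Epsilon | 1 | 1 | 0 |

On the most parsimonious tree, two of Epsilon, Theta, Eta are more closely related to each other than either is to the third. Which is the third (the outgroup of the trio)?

Epsilon

Character polarity is set by the outgroup: the derived state is whichever differs from the outgroup's state, so for Char. 1, Char. 2 the derived state is '0', and for the remaining characters it is '1'.
Char. 1: derived state '0' in Theta only — an autapomorphy, so it tells us nothing about relationships among taxa.
Char. 2: derived state '0' in Eta only — an autapomorphy, so it tells us nothing about relationships among taxa.
Char. 3 (derived state '1') is shared by Eta and Theta — a synapomorphy uniting that clade.
Most parsimonious ingroup topology: ((Eta,Theta),Epsilon).
Theta and Eta share a more recent common ancestor with each other than either does with Epsilon, so Epsilon is the least closely related of the three.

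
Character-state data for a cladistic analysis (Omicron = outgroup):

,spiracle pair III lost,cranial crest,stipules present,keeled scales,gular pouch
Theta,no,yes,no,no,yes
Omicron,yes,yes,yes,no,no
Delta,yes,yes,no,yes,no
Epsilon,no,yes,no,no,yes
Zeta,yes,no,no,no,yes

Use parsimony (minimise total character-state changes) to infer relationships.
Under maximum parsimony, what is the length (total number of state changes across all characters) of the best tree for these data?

Character polarity is set by the outgroup: the derived state is whichever differs from the outgroup's state, so for spiracle pair III lost, cranial crest, stipules present the derived state is 'no', and for the remaining characters it is 'yes'.
spiracle pair III lost (derived state 'no') is shared by Epsilon and Theta — a synapomorphy uniting that clade.
cranial crest (derived state 'no') is unique to Zeta (autapomorphy; uninformative for grouping).
stipules present (derived state 'no') is shared by all ingroup taxa — unites the whole ingroup.
keeled scales: derived state 'yes' in Delta only — an autapomorphy, so it tells us nothing about relationships among taxa.
gular pouch: derived state 'yes' in Epsilon, Theta, and Zeta only — synapomorphy for {Epsilon, Theta, Zeta}.
Most parsimonious ingroup topology: ((Zeta,(Theta,Epsilon)),Delta).
Changes per character on this tree: spiracle pair III lost: 1; cranial crest: 1; stipules present: 1; keeled scales: 1; gular pouch: 1.
Total = 5.

5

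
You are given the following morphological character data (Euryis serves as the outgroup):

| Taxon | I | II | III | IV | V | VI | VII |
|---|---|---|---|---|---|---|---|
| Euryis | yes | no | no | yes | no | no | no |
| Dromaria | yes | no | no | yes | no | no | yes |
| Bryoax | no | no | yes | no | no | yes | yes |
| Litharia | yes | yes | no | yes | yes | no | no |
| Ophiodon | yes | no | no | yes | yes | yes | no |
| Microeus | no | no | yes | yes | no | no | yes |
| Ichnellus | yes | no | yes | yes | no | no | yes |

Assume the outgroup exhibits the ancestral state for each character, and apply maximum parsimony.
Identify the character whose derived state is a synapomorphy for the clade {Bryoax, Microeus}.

I

Character polarity is set by the outgroup: the derived state is whichever differs from the outgroup's state, so for I, IV the derived state is 'no', and for the remaining characters it is 'yes'.
Only Bryoax and Microeus show the derived state 'no' for I, supporting them as a clade.
II: derived state 'yes' in Litharia only — an autapomorphy, so it tells us nothing about relationships among taxa.
Only Bryoax, Ichnellus, and Microeus show the derived state 'yes' for III, supporting them as a clade.
IV: derived state 'no' in Bryoax only — an autapomorphy, so it tells us nothing about relationships among taxa.
V (derived state 'yes') is shared by Litharia and Ophiodon — a synapomorphy uniting that clade.
VI (state 'yes') occurs in Bryoax and Ophiodon but conflicts with the nesting implied by the other characters — most parsimoniously interpreted as homoplasy.
VII (derived state 'yes') is shared by Bryoax, Dromaria, Ichnellus, and Microeus — a synapomorphy uniting that clade.
Most parsimonious ingroup topology: ((Dromaria,((Bryoax,Microeus),Ichnellus)),(Litharia,Ophiodon)).
The clade {Bryoax, Microeus} is supported by I: its derived state 'no' occurs in exactly those taxa and in no other taxon (including the outgroup).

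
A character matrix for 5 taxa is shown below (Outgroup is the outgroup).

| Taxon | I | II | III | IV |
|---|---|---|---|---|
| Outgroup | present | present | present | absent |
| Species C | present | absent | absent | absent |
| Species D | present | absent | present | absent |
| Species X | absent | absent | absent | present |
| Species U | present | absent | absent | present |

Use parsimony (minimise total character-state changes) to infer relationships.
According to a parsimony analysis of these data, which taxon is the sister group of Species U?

Species X

Character polarity is set by the outgroup: the derived state is whichever differs from the outgroup's state, so for I, II, III the derived state is 'absent', and for the remaining characters it is 'present'.
I (derived state 'absent') is unique to Species X (autapomorphy; uninformative for grouping).
II (derived state 'absent') is shared by all ingroup taxa — unites the whole ingroup.
Only Species C, Species U, and Species X show the derived state 'absent' for III, supporting them as a clade.
IV: derived state 'present' in Species U and Species X only — synapomorphy for {Species U, Species X}.
Most parsimonious ingroup topology: ((Species C,(Species X,Species U)),Species D).
Species U and Species X form a cherry on this tree, so they are sister taxa.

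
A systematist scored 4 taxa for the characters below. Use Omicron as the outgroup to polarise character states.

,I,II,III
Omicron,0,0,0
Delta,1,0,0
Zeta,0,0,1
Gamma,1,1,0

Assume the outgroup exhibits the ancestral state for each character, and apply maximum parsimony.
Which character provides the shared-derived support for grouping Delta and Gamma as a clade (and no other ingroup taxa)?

I

The outgroup has state '0' for every character, so '1' is the derived state throughout.
I: derived state '1' in Delta and Gamma only — synapomorphy for {Delta, Gamma}.
II (derived state '1') is unique to Gamma (autapomorphy; uninformative for grouping).
III (derived state '1') is unique to Zeta (autapomorphy; uninformative for grouping).
Most parsimonious ingroup topology: ((Delta,Gamma),Zeta).
The clade {Delta, Gamma} is supported by I: its derived state '1' occurs in exactly those taxa and in no other taxon (including the outgroup).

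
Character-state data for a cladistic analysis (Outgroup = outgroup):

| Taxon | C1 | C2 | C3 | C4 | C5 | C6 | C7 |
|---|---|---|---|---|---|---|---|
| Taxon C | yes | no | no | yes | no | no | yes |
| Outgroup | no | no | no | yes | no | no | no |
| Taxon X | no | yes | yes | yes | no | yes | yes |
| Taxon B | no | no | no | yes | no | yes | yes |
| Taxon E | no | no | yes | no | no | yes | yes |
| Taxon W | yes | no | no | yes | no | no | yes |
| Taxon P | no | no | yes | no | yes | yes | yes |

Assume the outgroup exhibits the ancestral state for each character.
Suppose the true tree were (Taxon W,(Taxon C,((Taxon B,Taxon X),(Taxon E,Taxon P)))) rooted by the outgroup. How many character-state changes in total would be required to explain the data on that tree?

Map each character onto (Taxon W,(Taxon C,((Taxon B,Taxon X),(Taxon E,Taxon P)))) (rooted by Outgroup) and count the minimum state changes it requires (Fitch parsimony):
C1: 2; C2: 1; C3: 2; C4: 1; C5: 1; C6: 1; C7: 1.
Total tree length = 9.

9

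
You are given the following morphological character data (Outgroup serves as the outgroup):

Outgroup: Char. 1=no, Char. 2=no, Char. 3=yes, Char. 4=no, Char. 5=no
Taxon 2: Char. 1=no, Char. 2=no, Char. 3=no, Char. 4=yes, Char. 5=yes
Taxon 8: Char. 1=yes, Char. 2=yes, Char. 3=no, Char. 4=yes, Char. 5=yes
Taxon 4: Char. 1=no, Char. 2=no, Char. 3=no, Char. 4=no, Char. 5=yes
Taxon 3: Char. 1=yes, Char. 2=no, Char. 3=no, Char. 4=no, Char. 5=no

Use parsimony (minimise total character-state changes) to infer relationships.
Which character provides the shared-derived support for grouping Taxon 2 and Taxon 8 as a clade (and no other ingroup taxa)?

Character polarity is set by the outgroup: the derived state is whichever differs from the outgroup's state, so for Char. 3 the derived state is 'no', and for the remaining characters it is 'yes'.
Char. 1 groups Taxon 3 and Taxon 8, which is incompatible with the clades supported by the remaining characters; treating it as convergent (homoplasy) costs fewer steps than any alternative tree.
Char. 2 (derived state 'yes') is unique to Taxon 8 (autapomorphy; uninformative for grouping).
All ingroup taxa share the derived state 'no' for Char. 3; it defines the ingroup but does not resolve relationships within it.
Char. 4 (derived state 'yes') is shared by Taxon 2 and Taxon 8 — a synapomorphy uniting that clade.
Char. 5: derived state 'yes' in Taxon 2, Taxon 4, and Taxon 8 only — synapomorphy for {Taxon 2, Taxon 4, Taxon 8}.
Most parsimonious ingroup topology: (((Taxon 2,Taxon 8),Taxon 4),Taxon 3).
The clade {Taxon 2, Taxon 8} is supported by Char. 4: its derived state 'yes' occurs in exactly those taxa and in no other taxon (including the outgroup).

Char. 4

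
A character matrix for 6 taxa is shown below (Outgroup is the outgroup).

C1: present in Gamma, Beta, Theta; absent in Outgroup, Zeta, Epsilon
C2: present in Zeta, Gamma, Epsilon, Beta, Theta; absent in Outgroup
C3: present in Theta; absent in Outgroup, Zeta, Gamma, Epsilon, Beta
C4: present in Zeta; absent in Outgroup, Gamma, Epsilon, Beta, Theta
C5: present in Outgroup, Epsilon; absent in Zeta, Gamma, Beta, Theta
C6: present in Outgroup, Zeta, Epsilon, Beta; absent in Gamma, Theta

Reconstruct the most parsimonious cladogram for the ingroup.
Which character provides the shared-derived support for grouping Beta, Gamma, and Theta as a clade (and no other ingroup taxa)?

C1

Character polarity is set by the outgroup: the derived state is whichever differs from the outgroup's state, so for C5, C6 the derived state is 'absent', and for the remaining characters it is 'present'.
C1 (derived state 'present') is shared by Beta, Gamma, and Theta — a synapomorphy uniting that clade.
All ingroup taxa share the derived state 'present' for C2; it defines the ingroup but does not resolve relationships within it.
C3: derived state 'present' in Theta only — an autapomorphy, so it tells us nothing about relationships among taxa.
C4: derived state 'present' in Zeta only — an autapomorphy, so it tells us nothing about relationships among taxa.
C5: derived state 'absent' in Beta, Gamma, Theta, and Zeta only — synapomorphy for {Beta, Gamma, Theta, Zeta}.
C6 (derived state 'absent') is shared by Gamma and Theta — a synapomorphy uniting that clade.
Most parsimonious ingroup topology: ((Zeta,((Gamma,Theta),Beta)),Epsilon).
The clade {Beta, Gamma, Theta} is supported by C1: its derived state 'present' occurs in exactly those taxa and in no other taxon (including the outgroup).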